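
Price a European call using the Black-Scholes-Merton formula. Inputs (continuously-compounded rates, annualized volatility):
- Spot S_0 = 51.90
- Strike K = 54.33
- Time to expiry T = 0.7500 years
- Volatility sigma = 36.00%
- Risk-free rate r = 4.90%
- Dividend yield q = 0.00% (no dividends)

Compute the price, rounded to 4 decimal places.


Answer: Price = 6.2261

Derivation:
d1 = (ln(S/K) + (r - q + 0.5*sigma^2) * T) / (sigma * sqrt(T)) = 0.12699214
d2 = d1 - sigma * sqrt(T) = -0.18477701
exp(-rT) = 0.96391708; exp(-qT) = 1.00000000
C = S_0 * exp(-qT) * N(d1) - K * exp(-rT) * N(d2)
N(d1) = 0.55052669; N(d2) = 0.42670197
C = 51.9000 * 1.00000000 * 0.55052669 - 54.3300 * 0.96391708 * 0.42670197 = 6.2261


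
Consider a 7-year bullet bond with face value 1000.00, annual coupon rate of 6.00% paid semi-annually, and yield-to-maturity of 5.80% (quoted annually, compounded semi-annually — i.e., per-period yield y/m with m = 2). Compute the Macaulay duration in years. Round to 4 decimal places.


Coupon per period c = face * coupon_rate / m = 30.000000
Periods per year m = 2; per-period yield y/m = 0.029000
Number of cashflows N = 14
Cashflows (t years, CF_t, discount factor 1/(1+y/m)^(m*t), PV):
  t = 0.5000: CF_t = 30.000000, DF = 0.971817, PV = 29.154519
  t = 1.0000: CF_t = 30.000000, DF = 0.944429, PV = 28.332866
  t = 1.5000: CF_t = 30.000000, DF = 0.917812, PV = 27.534369
  t = 2.0000: CF_t = 30.000000, DF = 0.891946, PV = 26.758376
  t = 2.5000: CF_t = 30.000000, DF = 0.866808, PV = 26.004253
  t = 3.0000: CF_t = 30.000000, DF = 0.842379, PV = 25.271383
  t = 3.5000: CF_t = 30.000000, DF = 0.818639, PV = 24.559167
  t = 4.0000: CF_t = 30.000000, DF = 0.795567, PV = 23.867023
  t = 4.5000: CF_t = 30.000000, DF = 0.773146, PV = 23.194386
  t = 5.0000: CF_t = 30.000000, DF = 0.751357, PV = 22.540706
  t = 5.5000: CF_t = 30.000000, DF = 0.730182, PV = 21.905448
  t = 6.0000: CF_t = 30.000000, DF = 0.709603, PV = 21.288093
  t = 6.5000: CF_t = 30.000000, DF = 0.689605, PV = 20.688137
  t = 7.0000: CF_t = 1030.000000, DF = 0.670170, PV = 690.274735
Price P = sum_t PV_t = 1011.373460
Macaulay numerator sum_t t * PV_t:
  t * PV_t at t = 0.5000: 14.577259
  t * PV_t at t = 1.0000: 28.332866
  t * PV_t at t = 1.5000: 41.301554
  t * PV_t at t = 2.0000: 53.516752
  t * PV_t at t = 2.5000: 65.010632
  t * PV_t at t = 3.0000: 75.814148
  t * PV_t at t = 3.5000: 85.957084
  t * PV_t at t = 4.0000: 95.468093
  t * PV_t at t = 4.5000: 104.374737
  t * PV_t at t = 5.0000: 112.703528
  t * PV_t at t = 5.5000: 120.479962
  t * PV_t at t = 6.0000: 127.728558
  t * PV_t at t = 6.5000: 134.472890
  t * PV_t at t = 7.0000: 4831.923146
Macaulay duration D = (sum_t t * PV_t) / P = 5891.661211 / 1011.373460 = 5.825406

Answer: Macaulay duration = 5.8254 years


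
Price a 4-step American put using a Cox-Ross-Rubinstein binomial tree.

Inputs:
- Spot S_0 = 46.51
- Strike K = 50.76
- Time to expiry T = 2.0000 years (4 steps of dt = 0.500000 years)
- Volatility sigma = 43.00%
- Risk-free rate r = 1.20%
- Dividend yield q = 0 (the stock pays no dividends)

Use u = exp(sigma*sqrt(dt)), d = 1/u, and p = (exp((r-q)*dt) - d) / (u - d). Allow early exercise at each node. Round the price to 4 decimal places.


dt = T/N = 0.500000
u = exp(sigma*sqrt(dt)) = 1.355345; d = 1/u = 0.737820
p = (exp((r-q)*dt) - d) / (u - d) = 0.434312
Discount per step: exp(-r*dt) = 0.994018
Stock lattice S(k, i) with i counting down-moves:
  k=0: S(0,0) = 46.5100
  k=1: S(1,0) = 63.0371; S(1,1) = 34.3160
  k=2: S(2,0) = 85.4370; S(2,1) = 46.5100; S(2,2) = 25.3190
  k=3: S(3,0) = 115.7966; S(3,1) = 63.0371; S(3,2) = 34.3160; S(3,3) = 18.6809
  k=4: S(4,0) = 156.9443; S(4,1) = 85.4370; S(4,2) = 46.5100; S(4,3) = 25.3190; S(4,4) = 13.7831
Terminal payoffs V(N, i) = max(K - S_T, 0):
  V(4,0) = 0.000000; V(4,1) = 0.000000; V(4,2) = 4.250000; V(4,3) = 25.440990; V(4,4) = 36.976893
Backward induction: V(k, i) = exp(-r*dt) * [p * V(k+1, i) + (1-p) * V(k+1, i+1)]; then take max(V_cont, immediate exercise) for American.
  V(3,0) = exp(-r*dt) * [p*0.000000 + (1-p)*0.000000] = 0.000000; exercise = 0.000000; V(3,0) = max -> 0.000000
  V(3,1) = exp(-r*dt) * [p*0.000000 + (1-p)*4.250000] = 2.389793; exercise = 0.000000; V(3,1) = max -> 2.389793
  V(3,2) = exp(-r*dt) * [p*4.250000 + (1-p)*25.440990] = 16.140362; exercise = 16.444010; V(3,2) = max -> 16.444010
  V(3,3) = exp(-r*dt) * [p*25.440990 + (1-p)*36.976893] = 31.775490; exercise = 32.079138; V(3,3) = max -> 32.079138
  V(2,0) = exp(-r*dt) * [p*0.000000 + (1-p)*2.389793] = 1.343791; exercise = 0.000000; V(2,0) = max -> 1.343791
  V(2,1) = exp(-r*dt) * [p*2.389793 + (1-p)*16.444010] = 10.278245; exercise = 4.250000; V(2,1) = max -> 10.278245
  V(2,2) = exp(-r*dt) * [p*16.444010 + (1-p)*32.079138] = 25.137341; exercise = 25.440990; V(2,2) = max -> 25.440990
  V(1,0) = exp(-r*dt) * [p*1.343791 + (1-p)*10.278245] = 6.359635; exercise = 0.000000; V(1,0) = max -> 6.359635
  V(1,1) = exp(-r*dt) * [p*10.278245 + (1-p)*25.440990] = 18.742837; exercise = 16.444010; V(1,1) = max -> 18.742837
  V(0,0) = exp(-r*dt) * [p*6.359635 + (1-p)*18.742837] = 13.284720; exercise = 4.250000; V(0,0) = max -> 13.284720

Answer: Price = V(0,0) = 13.2847


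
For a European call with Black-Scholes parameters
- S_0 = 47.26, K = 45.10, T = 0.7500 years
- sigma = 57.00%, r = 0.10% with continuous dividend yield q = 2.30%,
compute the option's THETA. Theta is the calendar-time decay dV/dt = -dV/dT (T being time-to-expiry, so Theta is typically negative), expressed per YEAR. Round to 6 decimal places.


Answer: Theta = -5.171469

Derivation:
d1 = 0.3081622767; d2 = -0.1854722035
phi(d1) = 0.3804423868; exp(-qT) = 0.9828979294; exp(-rT) = 0.9992502812
Theta = -S*exp(-qT)*phi(d1)*sigma/(2*sqrt(T)) - r*K*exp(-rT)*N(d2) + q*S*exp(-qT)*N(d1)
N(d1) = 0.6210205723; N(d2) = 0.4264293402; sqrt(T) = 0.8660254038
Term 1 = -47.2600 * 0.9828979294 * 0.3804423868 * 0.5700 / (2 * 0.8660254038) = -5.8157437608
Term 2 = -0.0010 * 45.1000 * 0.9992502812 * 0.4264293402 = -0.0192175447
Term 3 = 0.0230 * 47.2600 * 0.9828979294 * 0.6210205723 = 0.6634924122
Theta = -5.8157437608 + (-0.0192175447) + (0.6634924122) = -5.171469


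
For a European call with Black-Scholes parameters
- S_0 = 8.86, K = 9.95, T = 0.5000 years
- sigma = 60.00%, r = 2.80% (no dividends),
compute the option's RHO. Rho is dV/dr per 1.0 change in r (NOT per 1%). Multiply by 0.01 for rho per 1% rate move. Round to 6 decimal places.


d1 = -0.0283450507; d2 = -0.4526091194
phi(d1) = 0.3987820491; exp(-qT) = 1.0000000000; exp(-rT) = 0.9860975443
N(d2) = 0.3254151154
Rho = K*T*exp(-rT)*N(d2) = 9.9500 * 0.5000 * 0.9860975443 * 0.3254151154 = 1.596433

Answer: Rho = 1.596433


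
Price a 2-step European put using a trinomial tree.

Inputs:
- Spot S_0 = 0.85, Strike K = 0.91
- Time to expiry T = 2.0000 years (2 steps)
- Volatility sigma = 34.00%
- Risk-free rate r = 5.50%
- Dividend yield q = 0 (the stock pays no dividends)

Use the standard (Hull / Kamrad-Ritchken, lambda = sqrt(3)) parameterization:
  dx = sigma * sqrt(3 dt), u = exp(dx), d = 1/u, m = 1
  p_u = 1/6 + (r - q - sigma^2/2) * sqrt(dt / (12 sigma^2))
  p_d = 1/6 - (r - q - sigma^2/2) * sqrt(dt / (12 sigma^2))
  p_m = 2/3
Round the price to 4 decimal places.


dt = T/N = 1.000000; dx = sigma*sqrt(3*dt) = 0.588897
u = exp(dx) = 1.802000; d = 1/u = 0.554939
p_u = 0.164289, p_m = 0.666667, p_d = 0.169044
Discount per step: exp(-r*dt) = 0.946485
Stock lattice S(k, j) with j the centered position index:
  k=0: S(0,+0) = 0.8500
  k=1: S(1,-1) = 0.4717; S(1,+0) = 0.8500; S(1,+1) = 1.5317
  k=2: S(2,-2) = 0.2618; S(2,-1) = 0.4717; S(2,+0) = 0.8500; S(2,+1) = 1.5317; S(2,+2) = 2.7601
Terminal payoffs V(N, j) = max(K - S_T, 0):
  V(2,-2) = 0.648236; V(2,-1) = 0.438302; V(2,+0) = 0.060000; V(2,+1) = 0.000000; V(2,+2) = 0.000000
Backward induction: V(k, j) = exp(-r*dt) * [p_u * V(k+1, j+1) + p_m * V(k+1, j) + p_d * V(k+1, j-1)]
  V(1,-1) = exp(-r*dt) * [p_u*0.060000 + p_m*0.438302 + p_d*0.648236] = 0.389610
  V(1,+0) = exp(-r*dt) * [p_u*0.000000 + p_m*0.060000 + p_d*0.438302] = 0.107987
  V(1,+1) = exp(-r*dt) * [p_u*0.000000 + p_m*0.000000 + p_d*0.060000] = 0.009600
  V(0,+0) = exp(-r*dt) * [p_u*0.009600 + p_m*0.107987 + p_d*0.389610] = 0.131968

Answer: Price = V(0,0) = 0.1320


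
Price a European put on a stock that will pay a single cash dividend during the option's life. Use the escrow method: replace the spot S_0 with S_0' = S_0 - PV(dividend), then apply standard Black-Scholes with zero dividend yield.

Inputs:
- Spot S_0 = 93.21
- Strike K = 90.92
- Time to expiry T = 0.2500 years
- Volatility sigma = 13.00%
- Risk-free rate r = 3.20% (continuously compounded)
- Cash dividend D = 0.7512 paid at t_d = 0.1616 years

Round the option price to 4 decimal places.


PV(D) = D * exp(-r * t_d) = 0.7512 * 0.99484215 = 0.74732542
S_0' = S_0 - PV(D) = 93.2100 - 0.74732542 = 92.46267458
d1 = (ln(S_0'/K) + (r + sigma^2/2)*T) / (sigma*sqrt(T)) = 0.41442379
d2 = d1 - sigma*sqrt(T) = 0.34942379
exp(-rT) = 0.99203191
N(-d1) = 0.33928189; N(-d2) = 0.36338559
P = K * exp(-rT) * N(-d2) - S_0' * N(-d1) = 90.9200 * 0.99203191 * 0.36338559 - 92.46267458 * 0.33928189 = 1.4048

Answer: Price = 1.4048


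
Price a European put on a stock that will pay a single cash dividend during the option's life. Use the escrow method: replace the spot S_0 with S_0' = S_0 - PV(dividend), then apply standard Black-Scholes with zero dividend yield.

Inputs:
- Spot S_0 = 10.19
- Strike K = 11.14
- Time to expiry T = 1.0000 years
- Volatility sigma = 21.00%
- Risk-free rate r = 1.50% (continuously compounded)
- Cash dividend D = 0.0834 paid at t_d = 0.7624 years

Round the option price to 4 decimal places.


PV(D) = D * exp(-r * t_d) = 0.0834 * 0.98862914 = 0.08245167
S_0' = S_0 - PV(D) = 10.1900 - 0.08245167 = 10.10754833
d1 = (ln(S_0'/K) + (r + sigma^2/2)*T) / (sigma*sqrt(T)) = -0.28671300
d2 = d1 - sigma*sqrt(T) = -0.49671300
exp(-rT) = 0.98511194
N(-d1) = 0.61283396; N(-d2) = 0.69030427
P = K * exp(-rT) * N(-d2) - S_0' * N(-d1) = 11.1400 * 0.98511194 * 0.69030427 - 10.10754833 * 0.61283396 = 1.3813

Answer: Price = 1.3813


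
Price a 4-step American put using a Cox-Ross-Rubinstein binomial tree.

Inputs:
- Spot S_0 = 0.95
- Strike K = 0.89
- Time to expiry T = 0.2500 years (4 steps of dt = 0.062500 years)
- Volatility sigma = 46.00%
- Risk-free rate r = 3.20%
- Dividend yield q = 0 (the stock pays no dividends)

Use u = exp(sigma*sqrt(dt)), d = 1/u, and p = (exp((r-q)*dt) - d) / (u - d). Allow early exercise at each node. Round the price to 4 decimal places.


dt = T/N = 0.062500
u = exp(sigma*sqrt(dt)) = 1.121873; d = 1/u = 0.891366
p = (exp((r-q)*dt) - d) / (u - d) = 0.479967
Discount per step: exp(-r*dt) = 0.998002
Stock lattice S(k, i) with i counting down-moves:
  k=0: S(0,0) = 0.9500
  k=1: S(1,0) = 1.0658; S(1,1) = 0.8468
  k=2: S(2,0) = 1.1957; S(2,1) = 0.9500; S(2,2) = 0.7548
  k=3: S(3,0) = 1.3414; S(3,1) = 1.0658; S(3,2) = 0.8468; S(3,3) = 0.6728
  k=4: S(4,0) = 1.5049; S(4,1) = 1.1957; S(4,2) = 0.9500; S(4,3) = 0.7548; S(4,4) = 0.5997
Terminal payoffs V(N, i) = max(K - S_T, 0):
  V(4,0) = 0.000000; V(4,1) = 0.000000; V(4,2) = 0.000000; V(4,3) = 0.135193; V(4,4) = 0.290281
Backward induction: V(k, i) = exp(-r*dt) * [p * V(k+1, i) + (1-p) * V(k+1, i+1)]; then take max(V_cont, immediate exercise) for American.
  V(3,0) = exp(-r*dt) * [p*0.000000 + (1-p)*0.000000] = 0.000000; exercise = 0.000000; V(3,0) = max -> 0.000000
  V(3,1) = exp(-r*dt) * [p*0.000000 + (1-p)*0.000000] = 0.000000; exercise = 0.000000; V(3,1) = max -> 0.000000
  V(3,2) = exp(-r*dt) * [p*0.000000 + (1-p)*0.135193] = 0.070164; exercise = 0.043202; V(3,2) = max -> 0.070164
  V(3,3) = exp(-r*dt) * [p*0.135193 + (1-p)*0.290281] = 0.215412; exercise = 0.217191; V(3,3) = max -> 0.217191
  V(2,0) = exp(-r*dt) * [p*0.000000 + (1-p)*0.000000] = 0.000000; exercise = 0.000000; V(2,0) = max -> 0.000000
  V(2,1) = exp(-r*dt) * [p*0.000000 + (1-p)*0.070164] = 0.036415; exercise = 0.000000; V(2,1) = max -> 0.036415
  V(2,2) = exp(-r*dt) * [p*0.070164 + (1-p)*0.217191] = 0.146330; exercise = 0.135193; V(2,2) = max -> 0.146330
  V(1,0) = exp(-r*dt) * [p*0.000000 + (1-p)*0.036415] = 0.018899; exercise = 0.000000; V(1,0) = max -> 0.018899
  V(1,1) = exp(-r*dt) * [p*0.036415 + (1-p)*0.146330] = 0.093387; exercise = 0.043202; V(1,1) = max -> 0.093387
  V(0,0) = exp(-r*dt) * [p*0.018899 + (1-p)*0.093387] = 0.057520; exercise = 0.000000; V(0,0) = max -> 0.057520

Answer: Price = V(0,0) = 0.0575


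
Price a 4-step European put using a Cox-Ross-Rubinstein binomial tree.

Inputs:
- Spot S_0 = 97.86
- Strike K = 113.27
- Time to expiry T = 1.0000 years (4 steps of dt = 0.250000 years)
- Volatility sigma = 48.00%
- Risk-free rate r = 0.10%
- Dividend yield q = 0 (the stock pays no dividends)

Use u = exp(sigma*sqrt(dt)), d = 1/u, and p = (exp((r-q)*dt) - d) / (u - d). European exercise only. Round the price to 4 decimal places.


Answer: Price = V(0,0) = 29.2538

Derivation:
dt = T/N = 0.250000
u = exp(sigma*sqrt(dt)) = 1.271249; d = 1/u = 0.786628
p = (exp((r-q)*dt) - d) / (u - d) = 0.440802
Discount per step: exp(-r*dt) = 0.999750
Stock lattice S(k, i) with i counting down-moves:
  k=0: S(0,0) = 97.8600
  k=1: S(1,0) = 124.4044; S(1,1) = 76.9794
  k=2: S(2,0) = 158.1490; S(2,1) = 97.8600; S(2,2) = 60.5541
  k=3: S(3,0) = 201.0468; S(3,1) = 124.4044; S(3,2) = 76.9794; S(3,3) = 47.6336
  k=4: S(4,0) = 255.5806; S(4,1) = 158.1490; S(4,2) = 97.8600; S(4,3) = 60.5541; S(4,4) = 37.4699
Terminal payoffs V(N, i) = max(K - S_T, 0):
  V(4,0) = 0.000000; V(4,1) = 0.000000; V(4,2) = 15.410000; V(4,3) = 52.715857; V(4,4) = 75.800102
Backward induction: V(k, i) = exp(-r*dt) * [p * V(k+1, i) + (1-p) * V(k+1, i+1)].
  V(3,0) = exp(-r*dt) * [p*0.000000 + (1-p)*0.000000] = 0.000000
  V(3,1) = exp(-r*dt) * [p*0.000000 + (1-p)*15.410000] = 8.615083
  V(3,2) = exp(-r*dt) * [p*15.410000 + (1-p)*52.715857] = 36.262284
  V(3,3) = exp(-r*dt) * [p*52.715857 + (1-p)*75.800102] = 65.608110
  V(2,0) = exp(-r*dt) * [p*0.000000 + (1-p)*8.615083] = 4.816330
  V(2,1) = exp(-r*dt) * [p*8.615083 + (1-p)*36.262284] = 24.069316
  V(2,2) = exp(-r*dt) * [p*36.262284 + (1-p)*65.608110] = 52.659236
  V(1,0) = exp(-r*dt) * [p*4.816330 + (1-p)*24.069316] = 15.578661
  V(1,1) = exp(-r*dt) * [p*24.069316 + (1-p)*52.659236] = 40.046721
  V(0,0) = exp(-r*dt) * [p*15.578661 + (1-p)*40.046721] = 29.253830


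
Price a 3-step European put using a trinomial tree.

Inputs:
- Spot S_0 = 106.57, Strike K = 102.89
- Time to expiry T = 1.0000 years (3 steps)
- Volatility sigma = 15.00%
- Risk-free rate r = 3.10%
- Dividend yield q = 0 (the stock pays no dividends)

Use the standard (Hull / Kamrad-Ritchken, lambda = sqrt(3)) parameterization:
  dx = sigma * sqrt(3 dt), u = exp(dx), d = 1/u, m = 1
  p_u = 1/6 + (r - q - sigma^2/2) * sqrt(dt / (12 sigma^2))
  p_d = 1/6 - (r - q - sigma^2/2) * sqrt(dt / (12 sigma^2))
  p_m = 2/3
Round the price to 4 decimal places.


Answer: Price = V(0,0) = 3.2917

Derivation:
dt = T/N = 0.333333; dx = sigma*sqrt(3*dt) = 0.150000
u = exp(dx) = 1.161834; d = 1/u = 0.860708
p_u = 0.188611, p_m = 0.666667, p_d = 0.144722
Discount per step: exp(-r*dt) = 0.989720
Stock lattice S(k, j) with j the centered position index:
  k=0: S(0,+0) = 106.5700
  k=1: S(1,-1) = 91.7256; S(1,+0) = 106.5700; S(1,+1) = 123.8167
  k=2: S(2,-2) = 78.9490; S(2,-1) = 91.7256; S(2,+0) = 106.5700; S(2,+1) = 123.8167; S(2,+2) = 143.8545
  k=3: S(3,-3) = 67.9520; S(3,-2) = 78.9490; S(3,-1) = 91.7256; S(3,+0) = 106.5700; S(3,+1) = 123.8167; S(3,+2) = 143.8545; S(3,+3) = 167.1350
Terminal payoffs V(N, j) = max(K - S_T, 0):
  V(3,-3) = 34.937968; V(3,-2) = 23.941002; V(3,-1) = 11.164351; V(3,+0) = 0.000000; V(3,+1) = 0.000000; V(3,+2) = 0.000000; V(3,+3) = 0.000000
Backward induction: V(k, j) = exp(-r*dt) * [p_u * V(k+1, j+1) + p_m * V(k+1, j) + p_d * V(k+1, j-1)]
  V(2,-2) = exp(-r*dt) * [p_u*11.164351 + p_m*23.941002 + p_d*34.937968] = 22.884985
  V(2,-1) = exp(-r*dt) * [p_u*0.000000 + p_m*11.164351 + p_d*23.941002] = 10.795563
  V(2,+0) = exp(-r*dt) * [p_u*0.000000 + p_m*0.000000 + p_d*11.164351] = 1.599120
  V(2,+1) = exp(-r*dt) * [p_u*0.000000 + p_m*0.000000 + p_d*0.000000] = 0.000000
  V(2,+2) = exp(-r*dt) * [p_u*0.000000 + p_m*0.000000 + p_d*0.000000] = 0.000000
  V(1,-1) = exp(-r*dt) * [p_u*1.599120 + p_m*10.795563 + p_d*22.884985] = 10.699485
  V(1,+0) = exp(-r*dt) * [p_u*0.000000 + p_m*1.599120 + p_d*10.795563] = 2.601417
  V(1,+1) = exp(-r*dt) * [p_u*0.000000 + p_m*0.000000 + p_d*1.599120] = 0.229049
  V(0,+0) = exp(-r*dt) * [p_u*0.229049 + p_m*2.601417 + p_d*10.699485] = 3.291742


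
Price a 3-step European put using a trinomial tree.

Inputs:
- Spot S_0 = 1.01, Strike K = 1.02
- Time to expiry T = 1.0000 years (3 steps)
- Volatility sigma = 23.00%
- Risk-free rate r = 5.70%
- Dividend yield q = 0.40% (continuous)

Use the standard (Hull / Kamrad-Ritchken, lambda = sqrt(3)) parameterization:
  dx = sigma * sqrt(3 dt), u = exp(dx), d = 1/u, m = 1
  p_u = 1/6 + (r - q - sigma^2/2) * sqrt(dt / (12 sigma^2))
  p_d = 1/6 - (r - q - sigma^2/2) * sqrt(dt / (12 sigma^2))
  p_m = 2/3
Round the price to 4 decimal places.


dt = T/N = 0.333333; dx = sigma*sqrt(3*dt) = 0.230000
u = exp(dx) = 1.258600; d = 1/u = 0.794534
p_u = 0.185906, p_m = 0.666667, p_d = 0.147428
Discount per step: exp(-r*dt) = 0.981179
Stock lattice S(k, j) with j the centered position index:
  k=0: S(0,+0) = 1.0100
  k=1: S(1,-1) = 0.8025; S(1,+0) = 1.0100; S(1,+1) = 1.2712
  k=2: S(2,-2) = 0.6376; S(2,-1) = 0.8025; S(2,+0) = 1.0100; S(2,+1) = 1.2712; S(2,+2) = 1.5999
  k=3: S(3,-3) = 0.5066; S(3,-2) = 0.6376; S(3,-1) = 0.8025; S(3,+0) = 1.0100; S(3,+1) = 1.2712; S(3,+2) = 1.5999; S(3,+3) = 2.0137
Terminal payoffs V(N, j) = max(K - S_T, 0):
  V(3,-3) = 0.513408; V(3,-2) = 0.382404; V(3,-1) = 0.217521; V(3,+0) = 0.010000; V(3,+1) = 0.000000; V(3,+2) = 0.000000; V(3,+3) = 0.000000
Backward induction: V(k, j) = exp(-r*dt) * [p_u * V(k+1, j+1) + p_m * V(k+1, j) + p_d * V(k+1, j-1)]
  V(2,-2) = exp(-r*dt) * [p_u*0.217521 + p_m*0.382404 + p_d*0.513408] = 0.364081
  V(2,-1) = exp(-r*dt) * [p_u*0.010000 + p_m*0.217521 + p_d*0.382404] = 0.199425
  V(2,+0) = exp(-r*dt) * [p_u*0.000000 + p_m*0.010000 + p_d*0.217521] = 0.038006
  V(2,+1) = exp(-r*dt) * [p_u*0.000000 + p_m*0.000000 + p_d*0.010000] = 0.001447
  V(2,+2) = exp(-r*dt) * [p_u*0.000000 + p_m*0.000000 + p_d*0.000000] = 0.000000
  V(1,-1) = exp(-r*dt) * [p_u*0.038006 + p_m*0.199425 + p_d*0.364081] = 0.190045
  V(1,+0) = exp(-r*dt) * [p_u*0.001447 + p_m*0.038006 + p_d*0.199425] = 0.053972
  V(1,+1) = exp(-r*dt) * [p_u*0.000000 + p_m*0.001447 + p_d*0.038006] = 0.006444
  V(0,+0) = exp(-r*dt) * [p_u*0.006444 + p_m*0.053972 + p_d*0.190045] = 0.063970

Answer: Price = V(0,0) = 0.0640


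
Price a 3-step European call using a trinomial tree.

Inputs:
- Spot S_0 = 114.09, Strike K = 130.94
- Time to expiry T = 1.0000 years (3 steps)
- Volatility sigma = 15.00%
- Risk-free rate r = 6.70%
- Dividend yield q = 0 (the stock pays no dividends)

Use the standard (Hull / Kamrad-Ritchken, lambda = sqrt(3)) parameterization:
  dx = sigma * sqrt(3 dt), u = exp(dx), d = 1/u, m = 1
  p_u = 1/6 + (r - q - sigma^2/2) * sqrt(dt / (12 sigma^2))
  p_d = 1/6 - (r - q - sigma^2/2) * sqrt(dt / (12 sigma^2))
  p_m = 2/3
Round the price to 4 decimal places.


Answer: Price = V(0,0) = 3.2757

Derivation:
dt = T/N = 0.333333; dx = sigma*sqrt(3*dt) = 0.150000
u = exp(dx) = 1.161834; d = 1/u = 0.860708
p_u = 0.228611, p_m = 0.666667, p_d = 0.104722
Discount per step: exp(-r*dt) = 0.977914
Stock lattice S(k, j) with j the centered position index:
  k=0: S(0,+0) = 114.0900
  k=1: S(1,-1) = 98.1982; S(1,+0) = 114.0900; S(1,+1) = 132.5537
  k=2: S(2,-2) = 84.5200; S(2,-1) = 98.1982; S(2,+0) = 114.0900; S(2,+1) = 132.5537; S(2,+2) = 154.0054
  k=3: S(3,-3) = 72.7470; S(3,-2) = 84.5200; S(3,-1) = 98.1982; S(3,+0) = 114.0900; S(3,+1) = 132.5537; S(3,+2) = 154.0054; S(3,+3) = 178.9287
Terminal payoffs V(N, j) = max(S_T - K, 0):
  V(3,-3) = 0.000000; V(3,-2) = 0.000000; V(3,-1) = 0.000000; V(3,+0) = 0.000000; V(3,+1) = 1.613669; V(3,+2) = 23.065391; V(3,+3) = 47.988737
Backward induction: V(k, j) = exp(-r*dt) * [p_u * V(k+1, j+1) + p_m * V(k+1, j) + p_d * V(k+1, j-1)]
  V(2,-2) = exp(-r*dt) * [p_u*0.000000 + p_m*0.000000 + p_d*0.000000] = 0.000000
  V(2,-1) = exp(-r*dt) * [p_u*0.000000 + p_m*0.000000 + p_d*0.000000] = 0.000000
  V(2,+0) = exp(-r*dt) * [p_u*1.613669 + p_m*0.000000 + p_d*0.000000] = 0.360755
  V(2,+1) = exp(-r*dt) * [p_u*23.065391 + p_m*1.613669 + p_d*0.000000] = 6.208566
  V(2,+2) = exp(-r*dt) * [p_u*47.988737 + p_m*23.065391 + p_d*1.613669] = 25.931031
  V(1,-1) = exp(-r*dt) * [p_u*0.360755 + p_m*0.000000 + p_d*0.000000] = 0.080651
  V(1,+0) = exp(-r*dt) * [p_u*6.208566 + p_m*0.360755 + p_d*0.000000] = 1.623191
  V(1,+1) = exp(-r*dt) * [p_u*25.931031 + p_m*6.208566 + p_d*0.360755] = 9.881769
  V(0,+0) = exp(-r*dt) * [p_u*9.881769 + p_m*1.623191 + p_d*0.080651] = 3.275676


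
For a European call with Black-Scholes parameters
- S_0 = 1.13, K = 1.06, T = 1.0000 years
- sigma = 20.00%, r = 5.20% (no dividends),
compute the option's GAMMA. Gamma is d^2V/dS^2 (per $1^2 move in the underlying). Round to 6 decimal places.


d1 = 0.6797436230; d2 = 0.4797436230
phi(d1) = 0.3166480958; exp(-qT) = 1.0000000000; exp(-rT) = 0.9493288668
Gamma = exp(-qT) * phi(d1) / (S * sigma * sqrt(T)) = 1.0000000000 * 0.3166480958 / (1.1300 * 0.2000 * 1.0000000000) = 1.401098

Answer: Gamma = 1.401098


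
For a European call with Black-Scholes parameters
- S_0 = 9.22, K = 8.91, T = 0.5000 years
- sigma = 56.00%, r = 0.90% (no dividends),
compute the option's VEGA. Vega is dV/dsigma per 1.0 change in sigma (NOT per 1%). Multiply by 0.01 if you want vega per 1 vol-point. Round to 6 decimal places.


Answer: Vega = 2.489636

Derivation:
d1 = 0.2957241678; d2 = -0.1002556296
phi(d1) = 0.3818738636; exp(-qT) = 1.0000000000; exp(-rT) = 0.9955101098
Vega = S * exp(-qT) * phi(d1) * sqrt(T) = 9.2200 * 1.0000000000 * 0.3818738636 * 0.7071067812 = 2.489636


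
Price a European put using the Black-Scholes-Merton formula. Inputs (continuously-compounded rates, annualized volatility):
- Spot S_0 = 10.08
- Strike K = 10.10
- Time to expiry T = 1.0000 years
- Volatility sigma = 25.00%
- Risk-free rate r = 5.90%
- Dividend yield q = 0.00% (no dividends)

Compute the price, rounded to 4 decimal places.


Answer: Price = 0.7207

Derivation:
d1 = (ln(S/K) + (r - q + 0.5*sigma^2) * T) / (sigma * sqrt(T)) = 0.35307136
d2 = d1 - sigma * sqrt(T) = 0.10307136
exp(-rT) = 0.94270677; exp(-qT) = 1.00000000
P = K * exp(-rT) * N(-d2) - S_0 * exp(-qT) * N(-d1)
N(-d1) = 0.36201747; N(-d2) = 0.45895317
P = 10.1000 * 0.94270677 * 0.45895317 - 10.0800 * 1.00000000 * 0.36201747 = 0.7207


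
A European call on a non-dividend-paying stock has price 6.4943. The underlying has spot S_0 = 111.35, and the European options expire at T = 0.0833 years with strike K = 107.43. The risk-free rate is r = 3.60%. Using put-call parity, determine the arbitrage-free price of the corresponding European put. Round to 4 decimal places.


Answer: Put price = 2.2526

Derivation:
Put-call parity: C - P = S_0 * exp(-qT) - K * exp(-rT).
S_0 * exp(-qT) = 111.3500 * 1.00000000 = 111.35000000
K * exp(-rT) = 107.4300 * 0.99700569 = 107.10832148
P = C - S*exp(-qT) + K*exp(-rT)
P = 6.4943 - 111.35000000 + 107.10832148 = 2.2526


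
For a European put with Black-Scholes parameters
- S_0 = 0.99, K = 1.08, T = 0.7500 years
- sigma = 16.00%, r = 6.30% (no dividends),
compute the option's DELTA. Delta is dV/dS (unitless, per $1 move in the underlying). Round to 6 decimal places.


Answer: Delta = -0.586157

Derivation:
d1 = -0.2176709891; d2 = -0.3562350537
phi(d1) = 0.3896022769; exp(-qT) = 1.0000000000; exp(-rT) = 0.9538489056
N(-d1) = 0.5861572655
Delta = -exp(-qT) * N(-d1) = -1.0000000000 * 0.5861572655 = -0.586157


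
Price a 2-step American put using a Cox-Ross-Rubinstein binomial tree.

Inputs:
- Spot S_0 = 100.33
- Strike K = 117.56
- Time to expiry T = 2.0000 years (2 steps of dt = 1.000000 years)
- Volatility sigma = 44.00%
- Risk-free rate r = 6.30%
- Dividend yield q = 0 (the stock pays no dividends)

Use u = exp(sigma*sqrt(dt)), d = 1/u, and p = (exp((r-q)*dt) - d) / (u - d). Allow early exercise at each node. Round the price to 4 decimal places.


dt = T/N = 1.000000
u = exp(sigma*sqrt(dt)) = 1.552707; d = 1/u = 0.644036
p = (exp((r-q)*dt) - d) / (u - d) = 0.463304
Discount per step: exp(-r*dt) = 0.938943
Stock lattice S(k, i) with i counting down-moves:
  k=0: S(0,0) = 100.3300
  k=1: S(1,0) = 155.7831; S(1,1) = 64.6162
  k=2: S(2,0) = 241.8856; S(2,1) = 100.3300; S(2,2) = 41.6152
Terminal payoffs V(N, i) = max(K - S_T, 0):
  V(2,0) = 0.000000; V(2,1) = 17.230000; V(2,2) = 75.944830
Backward induction: V(k, i) = exp(-r*dt) * [p * V(k+1, i) + (1-p) * V(k+1, i+1)]; then take max(V_cont, immediate exercise) for American.
  V(1,0) = exp(-r*dt) * [p*0.000000 + (1-p)*17.230000] = 8.682673; exercise = 0.000000; V(1,0) = max -> 8.682673
  V(1,1) = exp(-r*dt) * [p*17.230000 + (1-p)*75.944830] = 45.766021; exercise = 52.943826; V(1,1) = max -> 52.943826
  V(0,0) = exp(-r*dt) * [p*8.682673 + (1-p)*52.943826] = 30.456956; exercise = 17.230000; V(0,0) = max -> 30.456956

Answer: Price = V(0,0) = 30.4570


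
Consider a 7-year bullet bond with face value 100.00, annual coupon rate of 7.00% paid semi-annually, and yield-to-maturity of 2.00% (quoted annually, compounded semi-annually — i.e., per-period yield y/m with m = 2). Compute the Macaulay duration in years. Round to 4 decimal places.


Coupon per period c = face * coupon_rate / m = 3.500000
Periods per year m = 2; per-period yield y/m = 0.010000
Number of cashflows N = 14
Cashflows (t years, CF_t, discount factor 1/(1+y/m)^(m*t), PV):
  t = 0.5000: CF_t = 3.500000, DF = 0.990099, PV = 3.465347
  t = 1.0000: CF_t = 3.500000, DF = 0.980296, PV = 3.431036
  t = 1.5000: CF_t = 3.500000, DF = 0.970590, PV = 3.397066
  t = 2.0000: CF_t = 3.500000, DF = 0.960980, PV = 3.363431
  t = 2.5000: CF_t = 3.500000, DF = 0.951466, PV = 3.330130
  t = 3.0000: CF_t = 3.500000, DF = 0.942045, PV = 3.297158
  t = 3.5000: CF_t = 3.500000, DF = 0.932718, PV = 3.264513
  t = 4.0000: CF_t = 3.500000, DF = 0.923483, PV = 3.232191
  t = 4.5000: CF_t = 3.500000, DF = 0.914340, PV = 3.200189
  t = 5.0000: CF_t = 3.500000, DF = 0.905287, PV = 3.168504
  t = 5.5000: CF_t = 3.500000, DF = 0.896324, PV = 3.137133
  t = 6.0000: CF_t = 3.500000, DF = 0.887449, PV = 3.106072
  t = 6.5000: CF_t = 3.500000, DF = 0.878663, PV = 3.075319
  t = 7.0000: CF_t = 103.500000, DF = 0.869963, PV = 90.041167
Price P = sum_t PV_t = 132.509258
Macaulay numerator sum_t t * PV_t:
  t * PV_t at t = 0.5000: 1.732673
  t * PV_t at t = 1.0000: 3.431036
  t * PV_t at t = 1.5000: 5.095598
  t * PV_t at t = 2.0000: 6.726862
  t * PV_t at t = 2.5000: 8.325325
  t * PV_t at t = 3.0000: 9.891475
  t * PV_t at t = 3.5000: 11.425796
  t * PV_t at t = 4.0000: 12.928765
  t * PV_t at t = 4.5000: 14.400852
  t * PV_t at t = 5.0000: 15.842522
  t * PV_t at t = 5.5000: 17.254232
  t * PV_t at t = 6.0000: 18.636434
  t * PV_t at t = 6.5000: 19.989574
  t * PV_t at t = 7.0000: 630.288171
Macaulay duration D = (sum_t t * PV_t) / P = 775.969316 / 132.509258 = 5.855963

Answer: Macaulay duration = 5.8560 years


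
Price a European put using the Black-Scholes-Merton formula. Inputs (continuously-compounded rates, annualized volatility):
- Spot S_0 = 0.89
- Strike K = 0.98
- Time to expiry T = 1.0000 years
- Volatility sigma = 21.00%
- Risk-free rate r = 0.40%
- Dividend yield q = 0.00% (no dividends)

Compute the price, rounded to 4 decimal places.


Answer: Price = 0.1285

Derivation:
d1 = (ln(S/K) + (r - q + 0.5*sigma^2) * T) / (sigma * sqrt(T)) = -0.33467195
d2 = d1 - sigma * sqrt(T) = -0.54467195
exp(-rT) = 0.99600799; exp(-qT) = 1.00000000
P = K * exp(-rT) * N(-d2) - S_0 * exp(-qT) * N(-d1)
N(-d1) = 0.63106372; N(-d2) = 0.70701042
P = 0.9800 * 0.99600799 * 0.70701042 - 0.8900 * 1.00000000 * 0.63106372 = 0.1285


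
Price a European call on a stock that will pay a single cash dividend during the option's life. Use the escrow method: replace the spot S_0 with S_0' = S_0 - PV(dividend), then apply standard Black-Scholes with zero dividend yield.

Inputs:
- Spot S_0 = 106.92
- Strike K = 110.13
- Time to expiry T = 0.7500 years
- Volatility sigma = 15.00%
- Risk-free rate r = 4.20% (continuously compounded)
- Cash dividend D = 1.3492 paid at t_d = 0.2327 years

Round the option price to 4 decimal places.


Answer: Price = 4.9502

Derivation:
PV(D) = D * exp(-r * t_d) = 1.3492 * 0.99027420 = 1.33607796
S_0' = S_0 - PV(D) = 106.9200 - 1.33607796 = 105.58392204
d1 = (ln(S_0'/K) + (r + sigma^2/2)*T) / (sigma*sqrt(T)) = -0.01707325
d2 = d1 - sigma*sqrt(T) = -0.14697706
exp(-rT) = 0.96899096
N(d1) = 0.49318909; N(d2) = 0.44157506
C = S_0' * N(d1) - K * exp(-rT) * N(d2) = 105.58392204 * 0.49318909 - 110.1300 * 0.96899096 * 0.44157506 = 4.9502


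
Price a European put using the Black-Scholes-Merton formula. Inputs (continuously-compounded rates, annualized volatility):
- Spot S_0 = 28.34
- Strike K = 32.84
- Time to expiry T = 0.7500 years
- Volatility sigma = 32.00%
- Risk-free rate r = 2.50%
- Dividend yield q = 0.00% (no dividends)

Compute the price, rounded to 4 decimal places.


d1 = (ln(S/K) + (r - q + 0.5*sigma^2) * T) / (sigma * sqrt(T)) = -0.32556439
d2 = d1 - sigma * sqrt(T) = -0.60269252
exp(-rT) = 0.98142469; exp(-qT) = 1.00000000
P = K * exp(-rT) * N(-d2) - S_0 * exp(-qT) * N(-d1)
N(-d1) = 0.62762302; N(-d2) = 0.72664337
P = 32.8400 * 0.98142469 * 0.72664337 - 28.3400 * 1.00000000 * 0.62762302 = 5.6329

Answer: Price = 5.6329


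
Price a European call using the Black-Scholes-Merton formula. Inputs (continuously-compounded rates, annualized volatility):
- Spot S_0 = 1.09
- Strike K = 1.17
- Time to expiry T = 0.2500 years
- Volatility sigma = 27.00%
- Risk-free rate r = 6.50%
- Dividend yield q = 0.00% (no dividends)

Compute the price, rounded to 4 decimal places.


Answer: Price = 0.0346

Derivation:
d1 = (ln(S/K) + (r - q + 0.5*sigma^2) * T) / (sigma * sqrt(T)) = -0.33676706
d2 = d1 - sigma * sqrt(T) = -0.47176706
exp(-rT) = 0.98388132; exp(-qT) = 1.00000000
C = S_0 * exp(-qT) * N(d1) - K * exp(-rT) * N(d2)
N(d1) = 0.36814625; N(d2) = 0.31854653
C = 1.0900 * 1.00000000 * 0.36814625 - 1.1700 * 0.98388132 * 0.31854653 = 0.0346


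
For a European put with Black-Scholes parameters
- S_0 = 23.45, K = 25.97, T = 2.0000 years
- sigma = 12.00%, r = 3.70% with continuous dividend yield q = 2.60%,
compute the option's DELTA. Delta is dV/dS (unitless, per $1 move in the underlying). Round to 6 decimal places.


d1 = -0.3869732062; d2 = -0.5566788337
phi(d1) = 0.3701626911; exp(-qT) = 0.9493288668; exp(-rT) = 0.9286716938
N(-d1) = 0.6506119780
Delta = -exp(-qT) * N(-d1) = -0.9493288668 * 0.6506119780 = -0.617645

Answer: Delta = -0.617645


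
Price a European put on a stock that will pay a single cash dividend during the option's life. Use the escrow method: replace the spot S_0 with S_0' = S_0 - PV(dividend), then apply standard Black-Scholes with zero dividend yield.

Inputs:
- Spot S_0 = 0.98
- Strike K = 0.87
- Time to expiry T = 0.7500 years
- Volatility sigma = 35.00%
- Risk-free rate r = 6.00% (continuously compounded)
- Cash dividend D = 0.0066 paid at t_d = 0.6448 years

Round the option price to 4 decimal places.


PV(D) = D * exp(-r * t_d) = 0.0066 * 0.96205082 = 0.00634954
S_0' = S_0 - PV(D) = 0.9800 - 0.00634954 = 0.97365046
d1 = (ln(S_0'/K) + (r + sigma^2/2)*T) / (sigma*sqrt(T)) = 0.67136487
d2 = d1 - sigma*sqrt(T) = 0.36825598
exp(-rT) = 0.95599748
N(-d1) = 0.25099406; N(-d2) = 0.35634119
P = K * exp(-rT) * N(-d2) - S_0' * N(-d1) = 0.8700 * 0.95599748 * 0.35634119 - 0.97365046 * 0.25099406 = 0.0520

Answer: Price = 0.0520


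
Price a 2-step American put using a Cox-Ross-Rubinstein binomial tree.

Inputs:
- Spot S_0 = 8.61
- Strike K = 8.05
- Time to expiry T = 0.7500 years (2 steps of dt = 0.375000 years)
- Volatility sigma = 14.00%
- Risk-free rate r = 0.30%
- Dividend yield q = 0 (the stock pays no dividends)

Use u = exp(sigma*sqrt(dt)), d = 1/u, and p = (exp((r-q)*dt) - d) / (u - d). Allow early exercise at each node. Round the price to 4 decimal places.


Answer: Price = V(0,0) = 0.2107

Derivation:
dt = T/N = 0.375000
u = exp(sigma*sqrt(dt)) = 1.089514; d = 1/u = 0.917840
p = (exp((r-q)*dt) - d) / (u - d) = 0.485137
Discount per step: exp(-r*dt) = 0.998876
Stock lattice S(k, i) with i counting down-moves:
  k=0: S(0,0) = 8.6100
  k=1: S(1,0) = 9.3807; S(1,1) = 7.9026
  k=2: S(2,0) = 10.2204; S(2,1) = 8.6100; S(2,2) = 7.2533
Terminal payoffs V(N, i) = max(K - S_T, 0):
  V(2,0) = 0.000000; V(2,1) = 0.000000; V(2,2) = 0.796675
Backward induction: V(k, i) = exp(-r*dt) * [p * V(k+1, i) + (1-p) * V(k+1, i+1)]; then take max(V_cont, immediate exercise) for American.
  V(1,0) = exp(-r*dt) * [p*0.000000 + (1-p)*0.000000] = 0.000000; exercise = 0.000000; V(1,0) = max -> 0.000000
  V(1,1) = exp(-r*dt) * [p*0.000000 + (1-p)*0.796675] = 0.409717; exercise = 0.147397; V(1,1) = max -> 0.409717
  V(0,0) = exp(-r*dt) * [p*0.000000 + (1-p)*0.409717] = 0.210711; exercise = 0.000000; V(0,0) = max -> 0.210711


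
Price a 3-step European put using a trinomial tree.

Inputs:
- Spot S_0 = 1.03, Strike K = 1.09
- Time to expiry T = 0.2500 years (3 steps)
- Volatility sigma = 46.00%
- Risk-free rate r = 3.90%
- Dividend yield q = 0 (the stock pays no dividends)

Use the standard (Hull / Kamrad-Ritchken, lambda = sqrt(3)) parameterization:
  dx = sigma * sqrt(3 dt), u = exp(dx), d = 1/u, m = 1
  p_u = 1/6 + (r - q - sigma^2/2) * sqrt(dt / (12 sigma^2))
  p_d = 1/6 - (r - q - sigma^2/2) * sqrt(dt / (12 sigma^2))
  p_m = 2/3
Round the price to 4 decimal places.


Answer: Price = V(0,0) = 0.1234

Derivation:
dt = T/N = 0.083333; dx = sigma*sqrt(3*dt) = 0.230000
u = exp(dx) = 1.258600; d = 1/u = 0.794534
p_u = 0.154565, p_m = 0.666667, p_d = 0.178768
Discount per step: exp(-r*dt) = 0.996755
Stock lattice S(k, j) with j the centered position index:
  k=0: S(0,+0) = 1.0300
  k=1: S(1,-1) = 0.8184; S(1,+0) = 1.0300; S(1,+1) = 1.2964
  k=2: S(2,-2) = 0.6502; S(2,-1) = 0.8184; S(2,+0) = 1.0300; S(2,+1) = 1.2964; S(2,+2) = 1.6316
  k=3: S(3,-3) = 0.5166; S(3,-2) = 0.6502; S(3,-1) = 0.8184; S(3,+0) = 1.0300; S(3,+1) = 1.2964; S(3,+2) = 1.6316; S(3,+3) = 2.0535
Terminal payoffs V(N, j) = max(K - S_T, 0):
  V(3,-3) = 0.573377; V(3,-2) = 0.439778; V(3,-1) = 0.271630; V(3,+0) = 0.060000; V(3,+1) = 0.000000; V(3,+2) = 0.000000; V(3,+3) = 0.000000
Backward induction: V(k, j) = exp(-r*dt) * [p_u * V(k+1, j+1) + p_m * V(k+1, j) + p_d * V(k+1, j-1)]
  V(2,-2) = exp(-r*dt) * [p_u*0.271630 + p_m*0.439778 + p_d*0.573377] = 0.436251
  V(2,-1) = exp(-r*dt) * [p_u*0.060000 + p_m*0.271630 + p_d*0.439778] = 0.268106
  V(2,+0) = exp(-r*dt) * [p_u*0.000000 + p_m*0.060000 + p_d*0.271630] = 0.088272
  V(2,+1) = exp(-r*dt) * [p_u*0.000000 + p_m*0.000000 + p_d*0.060000] = 0.010691
  V(2,+2) = exp(-r*dt) * [p_u*0.000000 + p_m*0.000000 + p_d*0.000000] = 0.000000
  V(1,-1) = exp(-r*dt) * [p_u*0.088272 + p_m*0.268106 + p_d*0.436251] = 0.269492
  V(1,+0) = exp(-r*dt) * [p_u*0.010691 + p_m*0.088272 + p_d*0.268106] = 0.108077
  V(1,+1) = exp(-r*dt) * [p_u*0.000000 + p_m*0.010691 + p_d*0.088272] = 0.022833
  V(0,+0) = exp(-r*dt) * [p_u*0.022833 + p_m*0.108077 + p_d*0.269492] = 0.123356


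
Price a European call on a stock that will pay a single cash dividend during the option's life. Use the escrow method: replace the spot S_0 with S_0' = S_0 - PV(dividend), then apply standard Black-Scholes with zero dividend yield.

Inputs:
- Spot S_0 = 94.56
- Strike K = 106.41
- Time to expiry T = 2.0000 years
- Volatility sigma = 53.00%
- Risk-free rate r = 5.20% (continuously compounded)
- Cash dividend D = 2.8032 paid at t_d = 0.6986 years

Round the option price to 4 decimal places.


PV(D) = D * exp(-r * t_d) = 2.8032 * 0.96432471 = 2.70319504
S_0' = S_0 - PV(D) = 94.5600 - 2.70319504 = 91.85680496
d1 = (ln(S_0'/K) + (r + sigma^2/2)*T) / (sigma*sqrt(T)) = 0.31730595
d2 = d1 - sigma*sqrt(T) = -0.43222724
exp(-rT) = 0.90122530
N(d1) = 0.62449427; N(d2) = 0.33278813
C = S_0' * N(d1) - K * exp(-rT) * N(d2) = 91.85680496 * 0.62449427 - 106.4100 * 0.90122530 * 0.33278813 = 25.4499

Answer: Price = 25.4499


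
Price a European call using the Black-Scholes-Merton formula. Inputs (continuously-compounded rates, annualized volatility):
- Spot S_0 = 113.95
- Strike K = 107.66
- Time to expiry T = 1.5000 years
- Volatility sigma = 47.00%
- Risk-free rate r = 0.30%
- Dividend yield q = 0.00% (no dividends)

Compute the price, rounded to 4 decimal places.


d1 = (ln(S/K) + (r - q + 0.5*sigma^2) * T) / (sigma * sqrt(T)) = 0.39427515
d2 = d1 - sigma * sqrt(T) = -0.18135493
exp(-rT) = 0.99551011; exp(-qT) = 1.00000000
C = S_0 * exp(-qT) * N(d1) - K * exp(-rT) * N(d2)
N(d1) = 0.65331105; N(d2) = 0.42804449
C = 113.9500 * 1.00000000 * 0.65331105 - 107.6600 * 0.99551011 * 0.42804449 = 28.5684

Answer: Price = 28.5684


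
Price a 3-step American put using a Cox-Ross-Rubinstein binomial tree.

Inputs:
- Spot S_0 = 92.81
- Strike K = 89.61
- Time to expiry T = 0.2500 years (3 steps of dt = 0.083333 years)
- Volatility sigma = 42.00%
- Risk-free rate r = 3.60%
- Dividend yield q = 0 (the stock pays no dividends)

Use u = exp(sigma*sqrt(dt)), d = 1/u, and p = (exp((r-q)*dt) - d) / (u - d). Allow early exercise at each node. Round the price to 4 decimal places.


Answer: Price = V(0,0) = 6.3712

Derivation:
dt = T/N = 0.083333
u = exp(sigma*sqrt(dt)) = 1.128900; d = 1/u = 0.885818
p = (exp((r-q)*dt) - d) / (u - d) = 0.482086
Discount per step: exp(-r*dt) = 0.997004
Stock lattice S(k, i) with i counting down-moves:
  k=0: S(0,0) = 92.8100
  k=1: S(1,0) = 104.7732; S(1,1) = 82.2128
  k=2: S(2,0) = 118.2784; S(2,1) = 92.8100; S(2,2) = 72.8256
  k=3: S(3,0) = 133.5245; S(3,1) = 104.7732; S(3,2) = 82.2128; S(3,3) = 64.5102
Terminal payoffs V(N, i) = max(K - S_T, 0):
  V(3,0) = 0.000000; V(3,1) = 0.000000; V(3,2) = 7.397214; V(3,3) = 25.099776
Backward induction: V(k, i) = exp(-r*dt) * [p * V(k+1, i) + (1-p) * V(k+1, i+1)]; then take max(V_cont, immediate exercise) for American.
  V(2,0) = exp(-r*dt) * [p*0.000000 + (1-p)*0.000000] = 0.000000; exercise = 0.000000; V(2,0) = max -> 0.000000
  V(2,1) = exp(-r*dt) * [p*0.000000 + (1-p)*7.397214] = 3.819643; exercise = 0.000000; V(2,1) = max -> 3.819643
  V(2,2) = exp(-r*dt) * [p*7.397214 + (1-p)*25.099776] = 16.515992; exercise = 16.784419; V(2,2) = max -> 16.784419
  V(1,0) = exp(-r*dt) * [p*0.000000 + (1-p)*3.819643] = 1.972320; exercise = 0.000000; V(1,0) = max -> 1.972320
  V(1,1) = exp(-r*dt) * [p*3.819643 + (1-p)*16.784419] = 10.502723; exercise = 7.397214; V(1,1) = max -> 10.502723
  V(0,0) = exp(-r*dt) * [p*1.972320 + (1-p)*10.502723] = 6.371191; exercise = 0.000000; V(0,0) = max -> 6.371191


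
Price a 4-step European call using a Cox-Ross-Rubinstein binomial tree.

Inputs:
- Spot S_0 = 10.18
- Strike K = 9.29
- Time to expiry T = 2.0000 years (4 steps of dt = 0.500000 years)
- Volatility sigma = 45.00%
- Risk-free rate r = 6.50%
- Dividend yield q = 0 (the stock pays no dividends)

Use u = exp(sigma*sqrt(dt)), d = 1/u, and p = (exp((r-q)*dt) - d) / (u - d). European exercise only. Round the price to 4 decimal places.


Answer: Price = V(0,0) = 3.4133

Derivation:
dt = T/N = 0.500000
u = exp(sigma*sqrt(dt)) = 1.374648; d = 1/u = 0.727459
p = (exp((r-q)*dt) - d) / (u - d) = 0.472157
Discount per step: exp(-r*dt) = 0.968022
Stock lattice S(k, i) with i counting down-moves:
  k=0: S(0,0) = 10.1800
  k=1: S(1,0) = 13.9939; S(1,1) = 7.4055
  k=2: S(2,0) = 19.2367; S(2,1) = 10.1800; S(2,2) = 5.3872
  k=3: S(3,0) = 26.4437; S(3,1) = 13.9939; S(3,2) = 7.4055; S(3,3) = 3.9190
  k=4: S(4,0) = 36.3508; S(4,1) = 19.2367; S(4,2) = 10.1800; S(4,3) = 5.3872; S(4,4) = 2.8509
Terminal payoffs V(N, i) = max(S_T - K, 0):
  V(4,0) = 27.060837; V(4,1) = 9.946723; V(4,2) = 0.890000; V(4,3) = 0.000000; V(4,4) = 0.000000
Backward induction: V(k, i) = exp(-r*dt) * [p * V(k+1, i) + (1-p) * V(k+1, i+1)].
  V(3,0) = exp(-r*dt) * [p*27.060837 + (1-p)*9.946723] = 17.450804
  V(3,1) = exp(-r*dt) * [p*9.946723 + (1-p)*0.890000] = 5.000993
  V(3,2) = exp(-r*dt) * [p*0.890000 + (1-p)*0.000000] = 0.406782
  V(3,3) = exp(-r*dt) * [p*0.000000 + (1-p)*0.000000] = 0.000000
  V(2,0) = exp(-r*dt) * [p*17.450804 + (1-p)*5.000993] = 10.531366
  V(2,1) = exp(-r*dt) * [p*5.000993 + (1-p)*0.406782] = 2.493598
  V(2,2) = exp(-r*dt) * [p*0.406782 + (1-p)*0.000000] = 0.185923
  V(1,0) = exp(-r*dt) * [p*10.531366 + (1-p)*2.493598] = 6.087590
  V(1,1) = exp(-r*dt) * [p*2.493598 + (1-p)*0.185923] = 1.234720
  V(0,0) = exp(-r*dt) * [p*6.087590 + (1-p)*1.234720] = 3.413283
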